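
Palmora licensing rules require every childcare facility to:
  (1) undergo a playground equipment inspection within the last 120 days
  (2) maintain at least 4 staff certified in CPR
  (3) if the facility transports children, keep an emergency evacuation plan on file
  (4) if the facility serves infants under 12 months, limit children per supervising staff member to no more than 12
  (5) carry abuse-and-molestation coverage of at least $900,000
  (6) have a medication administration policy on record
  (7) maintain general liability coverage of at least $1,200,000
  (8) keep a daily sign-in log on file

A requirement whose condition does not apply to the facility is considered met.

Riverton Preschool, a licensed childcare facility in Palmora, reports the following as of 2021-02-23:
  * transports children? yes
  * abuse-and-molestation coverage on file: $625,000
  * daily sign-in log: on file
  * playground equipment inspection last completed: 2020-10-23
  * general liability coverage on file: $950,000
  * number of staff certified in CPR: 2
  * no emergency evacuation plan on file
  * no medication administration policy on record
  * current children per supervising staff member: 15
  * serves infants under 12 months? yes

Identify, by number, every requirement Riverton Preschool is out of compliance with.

1, 2, 3, 4, 5, 6, 7

1. playground equipment inspection 123 days ago vs limit 120 → not met
2. staff certified in CPR 2 < 4 → not met
3. condition 'transports children' holds; emergency evacuation plan absent → not met
4. condition 'serves infants under 12 months' holds; children per supervising staff member 15 > 12 → not met
5. abuse-and-molestation coverage $625,000 < $900,000 → not met
6. medication administration policy absent → not met
7. general liability coverage $950,000 < $1,200,000 → not met
8. daily sign-in log present → met
Not met: 1, 2, 3, 4, 5, 6, 7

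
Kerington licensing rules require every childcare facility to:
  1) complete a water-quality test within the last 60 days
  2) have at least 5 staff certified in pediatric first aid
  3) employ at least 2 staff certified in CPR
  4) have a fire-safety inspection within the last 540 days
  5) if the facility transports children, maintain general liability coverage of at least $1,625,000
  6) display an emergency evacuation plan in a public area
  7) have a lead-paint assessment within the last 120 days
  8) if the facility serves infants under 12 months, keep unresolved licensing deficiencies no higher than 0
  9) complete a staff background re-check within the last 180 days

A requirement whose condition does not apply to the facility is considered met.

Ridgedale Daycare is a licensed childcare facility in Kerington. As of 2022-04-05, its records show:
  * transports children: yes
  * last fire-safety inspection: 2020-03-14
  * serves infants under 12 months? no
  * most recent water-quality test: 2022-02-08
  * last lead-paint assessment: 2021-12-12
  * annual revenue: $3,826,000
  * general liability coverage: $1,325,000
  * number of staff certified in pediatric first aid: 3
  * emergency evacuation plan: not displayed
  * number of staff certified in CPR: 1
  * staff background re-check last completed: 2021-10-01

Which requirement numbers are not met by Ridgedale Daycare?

1. water-quality test 56 days ago vs limit 60 → met
2. staff certified in pediatric first aid 3 < 5 → not met
3. staff certified in CPR 1 < 2 → not met
4. fire-safety inspection 752 days ago vs limit 540 → not met
5. condition 'transports children' holds; general liability coverage $1,325,000 < $1,625,000 → not met
6. emergency evacuation plan absent → not met
7. lead-paint assessment 114 days ago vs limit 120 → met
8. condition 'serves infants under 12 months' does not hold → requirement n/a → met
9. staff background re-check 186 days ago vs limit 180 → not met
Not met: 2, 3, 4, 5, 6, 9

2, 3, 4, 5, 6, 9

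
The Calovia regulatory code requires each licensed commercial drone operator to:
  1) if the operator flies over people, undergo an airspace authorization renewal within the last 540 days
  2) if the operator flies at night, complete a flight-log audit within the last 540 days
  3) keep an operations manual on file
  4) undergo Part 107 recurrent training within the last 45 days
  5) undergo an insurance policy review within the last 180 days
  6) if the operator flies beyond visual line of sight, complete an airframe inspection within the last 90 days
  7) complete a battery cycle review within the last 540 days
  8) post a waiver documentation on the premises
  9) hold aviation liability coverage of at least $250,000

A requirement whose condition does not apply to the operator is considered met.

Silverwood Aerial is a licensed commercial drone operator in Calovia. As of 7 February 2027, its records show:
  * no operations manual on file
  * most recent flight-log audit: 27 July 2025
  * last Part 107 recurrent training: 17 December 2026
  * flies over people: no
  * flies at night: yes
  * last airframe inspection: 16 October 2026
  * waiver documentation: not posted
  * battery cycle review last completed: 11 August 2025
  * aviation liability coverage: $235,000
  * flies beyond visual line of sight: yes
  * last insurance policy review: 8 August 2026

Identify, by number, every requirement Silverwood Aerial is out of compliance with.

2, 3, 4, 5, 6, 7, 8, 9

1. condition 'flies over people' does not hold → requirement n/a → met
2. condition 'flies at night' holds; flight-log audit 560 days ago vs limit 540 → not met
3. operations manual absent → not met
4. Part 107 recurrent training 52 days ago vs limit 45 → not met
5. insurance policy review 183 days ago vs limit 180 → not met
6. condition 'flies beyond visual line of sight' holds; airframe inspection 114 days ago vs limit 90 → not met
7. battery cycle review 545 days ago vs limit 540 → not met
8. waiver documentation absent → not met
9. aviation liability coverage $235,000 < $250,000 → not met
Not met: 2, 3, 4, 5, 6, 7, 8, 9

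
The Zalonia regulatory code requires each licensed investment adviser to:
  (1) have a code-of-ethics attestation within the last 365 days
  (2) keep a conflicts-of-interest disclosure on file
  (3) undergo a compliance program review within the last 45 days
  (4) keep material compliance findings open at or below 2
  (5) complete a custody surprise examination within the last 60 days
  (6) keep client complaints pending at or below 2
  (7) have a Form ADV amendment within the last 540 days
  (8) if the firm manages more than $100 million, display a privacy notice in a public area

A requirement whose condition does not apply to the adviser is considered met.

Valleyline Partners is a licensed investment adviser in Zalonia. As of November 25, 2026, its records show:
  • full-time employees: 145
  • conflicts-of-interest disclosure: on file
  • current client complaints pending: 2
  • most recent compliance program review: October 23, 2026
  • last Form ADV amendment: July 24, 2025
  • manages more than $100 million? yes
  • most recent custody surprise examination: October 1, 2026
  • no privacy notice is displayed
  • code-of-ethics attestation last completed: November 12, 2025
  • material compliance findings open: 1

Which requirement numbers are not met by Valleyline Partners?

1, 8

1. code-of-ethics attestation 378 days ago vs limit 365 → not met
2. conflicts-of-interest disclosure present → met
3. compliance program review 33 days ago vs limit 45 → met
4. material compliance findings open 1 ≤ 2 → met
5. custody surprise examination 55 days ago vs limit 60 → met
6. client complaints pending 2 ≤ 2 → met
7. Form ADV amendment 489 days ago vs limit 540 → met
8. condition 'manages more than $100 million' holds; privacy notice absent → not met
Not met: 1, 8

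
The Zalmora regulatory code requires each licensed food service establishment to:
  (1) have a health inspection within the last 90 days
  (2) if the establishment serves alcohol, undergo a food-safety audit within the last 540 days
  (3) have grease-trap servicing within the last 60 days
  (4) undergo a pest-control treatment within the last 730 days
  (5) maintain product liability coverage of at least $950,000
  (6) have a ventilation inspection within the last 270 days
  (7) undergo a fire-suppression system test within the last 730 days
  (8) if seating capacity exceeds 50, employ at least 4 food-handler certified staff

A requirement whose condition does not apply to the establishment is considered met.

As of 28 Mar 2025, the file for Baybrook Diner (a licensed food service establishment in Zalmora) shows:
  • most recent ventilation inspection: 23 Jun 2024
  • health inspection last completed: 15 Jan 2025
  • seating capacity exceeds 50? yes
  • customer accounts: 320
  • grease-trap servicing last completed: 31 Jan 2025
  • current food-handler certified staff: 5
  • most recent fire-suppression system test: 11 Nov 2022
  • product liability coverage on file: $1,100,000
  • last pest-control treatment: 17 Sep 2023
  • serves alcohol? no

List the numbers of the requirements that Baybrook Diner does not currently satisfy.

1. health inspection 72 days ago vs limit 90 → met
2. condition 'serves alcohol' does not hold → requirement n/a → met
3. grease-trap servicing 56 days ago vs limit 60 → met
4. pest-control treatment 558 days ago vs limit 730 → met
5. product liability coverage $1,100,000 ≥ $950,000 → met
6. ventilation inspection 278 days ago vs limit 270 → not met
7. fire-suppression system test 868 days ago vs limit 730 → not met
8. condition 'seating capacity exceeds 50' holds; food-handler certified staff 5 ≥ 4 → met
Not met: 6, 7

6, 7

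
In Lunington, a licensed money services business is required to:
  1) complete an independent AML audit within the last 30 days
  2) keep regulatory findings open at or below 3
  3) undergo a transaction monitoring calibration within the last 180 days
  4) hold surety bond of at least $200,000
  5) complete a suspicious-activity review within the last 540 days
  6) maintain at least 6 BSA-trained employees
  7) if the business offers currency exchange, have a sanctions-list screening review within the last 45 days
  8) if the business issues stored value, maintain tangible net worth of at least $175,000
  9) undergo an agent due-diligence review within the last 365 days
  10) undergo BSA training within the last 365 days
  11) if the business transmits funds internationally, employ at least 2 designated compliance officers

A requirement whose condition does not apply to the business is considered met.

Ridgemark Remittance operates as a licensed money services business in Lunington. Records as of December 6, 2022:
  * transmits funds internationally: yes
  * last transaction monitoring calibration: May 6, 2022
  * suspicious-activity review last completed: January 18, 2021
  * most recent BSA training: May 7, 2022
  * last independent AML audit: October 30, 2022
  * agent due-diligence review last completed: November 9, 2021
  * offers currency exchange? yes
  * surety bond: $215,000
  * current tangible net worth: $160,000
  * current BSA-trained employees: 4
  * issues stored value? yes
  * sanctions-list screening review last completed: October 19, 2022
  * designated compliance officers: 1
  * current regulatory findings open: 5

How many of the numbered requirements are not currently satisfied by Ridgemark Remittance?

1. independent AML audit 37 days ago vs limit 30 → not met
2. regulatory findings open 5 > 3 → not met
3. transaction monitoring calibration 214 days ago vs limit 180 → not met
4. surety bond $215,000 ≥ $200,000 → met
5. suspicious-activity review 687 days ago vs limit 540 → not met
6. BSA-trained employees 4 < 6 → not met
7. condition 'offers currency exchange' holds; sanctions-list screening review 48 days ago vs limit 45 → not met
8. condition 'issues stored value' holds; tangible net worth $160,000 < $175,000 → not met
9. agent due-diligence review 392 days ago vs limit 365 → not met
10. BSA training 213 days ago vs limit 365 → met
11. condition 'transmits funds internationally' holds; designated compliance officers 1 < 2 → not met
Not met: 9 of 11

9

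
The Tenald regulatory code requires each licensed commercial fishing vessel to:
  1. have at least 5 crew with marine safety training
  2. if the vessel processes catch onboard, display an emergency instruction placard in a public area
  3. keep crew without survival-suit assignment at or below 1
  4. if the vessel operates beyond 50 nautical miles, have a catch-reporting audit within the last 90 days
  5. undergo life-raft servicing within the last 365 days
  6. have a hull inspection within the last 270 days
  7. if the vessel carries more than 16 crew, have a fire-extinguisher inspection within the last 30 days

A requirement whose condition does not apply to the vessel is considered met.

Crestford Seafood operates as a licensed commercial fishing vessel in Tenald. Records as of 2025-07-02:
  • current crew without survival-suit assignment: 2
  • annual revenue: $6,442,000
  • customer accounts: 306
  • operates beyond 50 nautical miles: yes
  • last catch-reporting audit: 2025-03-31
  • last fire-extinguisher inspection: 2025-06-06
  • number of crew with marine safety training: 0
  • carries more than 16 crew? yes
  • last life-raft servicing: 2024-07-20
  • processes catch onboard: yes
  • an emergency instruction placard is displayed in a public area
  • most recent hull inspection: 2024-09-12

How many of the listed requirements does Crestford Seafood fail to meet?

4

1. crew with marine safety training 0 < 5 → not met
2. condition 'processes catch onboard' holds; emergency instruction placard present → met
3. crew without survival-suit assignment 2 > 1 → not met
4. condition 'operates beyond 50 nautical miles' holds; catch-reporting audit 93 days ago vs limit 90 → not met
5. life-raft servicing 347 days ago vs limit 365 → met
6. hull inspection 293 days ago vs limit 270 → not met
7. condition 'carries more than 16 crew' holds; fire-extinguisher inspection 26 days ago vs limit 30 → met
Not met: 4 of 7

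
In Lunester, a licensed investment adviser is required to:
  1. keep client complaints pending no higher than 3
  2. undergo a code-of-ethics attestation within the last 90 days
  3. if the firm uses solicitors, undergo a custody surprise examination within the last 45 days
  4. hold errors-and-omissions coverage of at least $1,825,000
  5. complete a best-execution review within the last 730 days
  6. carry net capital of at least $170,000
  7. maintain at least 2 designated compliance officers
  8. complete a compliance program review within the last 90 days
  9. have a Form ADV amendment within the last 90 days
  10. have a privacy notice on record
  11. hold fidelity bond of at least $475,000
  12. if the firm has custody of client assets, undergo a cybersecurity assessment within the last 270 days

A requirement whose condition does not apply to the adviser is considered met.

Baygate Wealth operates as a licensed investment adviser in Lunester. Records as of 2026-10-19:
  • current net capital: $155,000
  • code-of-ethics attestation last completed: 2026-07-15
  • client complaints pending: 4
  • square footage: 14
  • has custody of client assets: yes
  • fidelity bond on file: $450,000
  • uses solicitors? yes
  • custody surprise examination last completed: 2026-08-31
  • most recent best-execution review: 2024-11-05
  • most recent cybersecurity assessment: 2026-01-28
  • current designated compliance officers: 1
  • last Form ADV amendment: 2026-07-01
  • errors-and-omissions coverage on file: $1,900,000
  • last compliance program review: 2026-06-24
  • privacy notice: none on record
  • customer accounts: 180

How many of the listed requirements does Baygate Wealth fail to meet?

1. client complaints pending 4 > 3 → not met
2. code-of-ethics attestation 96 days ago vs limit 90 → not met
3. condition 'uses solicitors' holds; custody surprise examination 49 days ago vs limit 45 → not met
4. errors-and-omissions coverage $1,900,000 ≥ $1,825,000 → met
5. best-execution review 713 days ago vs limit 730 → met
6. net capital $155,000 < $170,000 → not met
7. designated compliance officers 1 < 2 → not met
8. compliance program review 117 days ago vs limit 90 → not met
9. Form ADV amendment 110 days ago vs limit 90 → not met
10. privacy notice absent → not met
11. fidelity bond $450,000 < $475,000 → not met
12. condition 'has custody of client assets' holds; cybersecurity assessment 264 days ago vs limit 270 → met
Not met: 9 of 12

9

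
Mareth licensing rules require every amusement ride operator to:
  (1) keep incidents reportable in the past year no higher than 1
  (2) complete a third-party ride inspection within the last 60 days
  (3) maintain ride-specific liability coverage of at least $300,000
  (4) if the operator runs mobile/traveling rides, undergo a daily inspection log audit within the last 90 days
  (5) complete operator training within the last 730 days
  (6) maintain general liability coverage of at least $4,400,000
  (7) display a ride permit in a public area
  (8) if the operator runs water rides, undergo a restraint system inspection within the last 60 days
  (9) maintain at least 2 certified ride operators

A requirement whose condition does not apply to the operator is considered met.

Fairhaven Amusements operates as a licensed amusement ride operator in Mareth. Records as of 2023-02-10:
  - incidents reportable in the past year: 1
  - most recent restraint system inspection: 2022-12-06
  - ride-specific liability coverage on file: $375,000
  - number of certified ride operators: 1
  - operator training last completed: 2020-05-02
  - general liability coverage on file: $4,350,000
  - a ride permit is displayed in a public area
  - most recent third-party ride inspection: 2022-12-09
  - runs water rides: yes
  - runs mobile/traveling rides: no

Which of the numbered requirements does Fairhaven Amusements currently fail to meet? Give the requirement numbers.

2, 5, 6, 8, 9

1. incidents reportable in the past year 1 ≤ 1 → met
2. third-party ride inspection 63 days ago vs limit 60 → not met
3. ride-specific liability coverage $375,000 ≥ $300,000 → met
4. condition 'runs mobile/traveling rides' does not hold → requirement n/a → met
5. operator training 1014 days ago vs limit 730 → not met
6. general liability coverage $4,350,000 < $4,400,000 → not met
7. ride permit present → met
8. condition 'runs water rides' holds; restraint system inspection 66 days ago vs limit 60 → not met
9. certified ride operators 1 < 2 → not met
Not met: 2, 5, 6, 8, 9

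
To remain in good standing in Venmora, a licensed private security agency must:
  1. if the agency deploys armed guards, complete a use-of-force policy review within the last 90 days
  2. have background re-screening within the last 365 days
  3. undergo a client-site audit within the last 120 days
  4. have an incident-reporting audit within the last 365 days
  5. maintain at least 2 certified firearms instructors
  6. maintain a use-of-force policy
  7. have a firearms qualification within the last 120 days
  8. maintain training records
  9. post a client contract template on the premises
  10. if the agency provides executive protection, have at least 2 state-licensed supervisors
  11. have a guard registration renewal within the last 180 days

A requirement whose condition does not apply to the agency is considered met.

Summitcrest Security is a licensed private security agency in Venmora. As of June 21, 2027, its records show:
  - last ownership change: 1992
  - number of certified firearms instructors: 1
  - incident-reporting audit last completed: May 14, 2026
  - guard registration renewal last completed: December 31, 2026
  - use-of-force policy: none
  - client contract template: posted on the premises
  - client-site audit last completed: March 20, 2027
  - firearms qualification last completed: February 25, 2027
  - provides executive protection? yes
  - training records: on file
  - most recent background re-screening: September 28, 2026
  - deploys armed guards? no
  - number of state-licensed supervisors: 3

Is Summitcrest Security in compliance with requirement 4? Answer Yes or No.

No

4. incident-reporting audit 403 days ago vs limit 365 → not met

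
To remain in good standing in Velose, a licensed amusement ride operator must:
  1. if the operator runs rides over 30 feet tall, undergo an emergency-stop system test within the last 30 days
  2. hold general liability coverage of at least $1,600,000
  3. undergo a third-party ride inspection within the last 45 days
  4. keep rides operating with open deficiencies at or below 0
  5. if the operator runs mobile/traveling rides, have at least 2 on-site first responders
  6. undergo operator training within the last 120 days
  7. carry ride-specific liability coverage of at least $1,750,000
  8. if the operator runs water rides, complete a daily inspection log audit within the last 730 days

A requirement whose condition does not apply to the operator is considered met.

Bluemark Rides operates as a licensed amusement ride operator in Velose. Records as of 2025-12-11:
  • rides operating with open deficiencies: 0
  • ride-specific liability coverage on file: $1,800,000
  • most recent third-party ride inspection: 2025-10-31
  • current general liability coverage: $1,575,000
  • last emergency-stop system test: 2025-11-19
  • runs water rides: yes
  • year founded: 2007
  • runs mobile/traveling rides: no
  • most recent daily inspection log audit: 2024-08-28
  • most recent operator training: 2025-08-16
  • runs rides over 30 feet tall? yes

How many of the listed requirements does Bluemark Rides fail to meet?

1

1. condition 'runs rides over 30 feet tall' holds; emergency-stop system test 22 days ago vs limit 30 → met
2. general liability coverage $1,575,000 < $1,600,000 → not met
3. third-party ride inspection 41 days ago vs limit 45 → met
4. rides operating with open deficiencies 0 ≤ 0 → met
5. condition 'runs mobile/traveling rides' does not hold → requirement n/a → met
6. operator training 117 days ago vs limit 120 → met
7. ride-specific liability coverage $1,800,000 ≥ $1,750,000 → met
8. condition 'runs water rides' holds; daily inspection log audit 470 days ago vs limit 730 → met
Not met: 1 of 8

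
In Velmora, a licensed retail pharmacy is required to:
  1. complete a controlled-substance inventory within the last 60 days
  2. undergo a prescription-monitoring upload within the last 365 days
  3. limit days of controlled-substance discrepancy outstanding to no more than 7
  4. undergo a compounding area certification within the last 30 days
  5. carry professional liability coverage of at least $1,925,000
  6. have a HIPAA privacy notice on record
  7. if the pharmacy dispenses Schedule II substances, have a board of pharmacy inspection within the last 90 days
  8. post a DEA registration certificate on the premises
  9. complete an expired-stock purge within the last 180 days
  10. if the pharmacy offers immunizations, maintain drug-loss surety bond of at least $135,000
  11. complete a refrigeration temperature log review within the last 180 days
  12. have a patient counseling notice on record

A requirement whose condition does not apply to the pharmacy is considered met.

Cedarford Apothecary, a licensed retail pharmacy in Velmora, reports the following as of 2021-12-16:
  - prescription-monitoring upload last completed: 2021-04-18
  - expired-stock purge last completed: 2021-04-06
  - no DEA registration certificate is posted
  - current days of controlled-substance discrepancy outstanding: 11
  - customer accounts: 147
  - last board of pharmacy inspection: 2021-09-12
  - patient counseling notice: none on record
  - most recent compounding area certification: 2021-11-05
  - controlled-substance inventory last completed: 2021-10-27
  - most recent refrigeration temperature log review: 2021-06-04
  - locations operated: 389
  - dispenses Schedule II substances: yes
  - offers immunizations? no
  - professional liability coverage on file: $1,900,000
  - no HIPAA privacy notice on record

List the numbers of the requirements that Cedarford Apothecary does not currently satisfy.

1. controlled-substance inventory 50 days ago vs limit 60 → met
2. prescription-monitoring upload 242 days ago vs limit 365 → met
3. days of controlled-substance discrepancy outstanding 11 > 7 → not met
4. compounding area certification 41 days ago vs limit 30 → not met
5. professional liability coverage $1,900,000 < $1,925,000 → not met
6. HIPAA privacy notice absent → not met
7. condition 'dispenses Schedule II substances' holds; board of pharmacy inspection 95 days ago vs limit 90 → not met
8. DEA registration certificate absent → not met
9. expired-stock purge 254 days ago vs limit 180 → not met
10. condition 'offers immunizations' does not hold → requirement n/a → met
11. refrigeration temperature log review 195 days ago vs limit 180 → not met
12. patient counseling notice absent → not met
Not met: 3, 4, 5, 6, 7, 8, 9, 11, 12

3, 4, 5, 6, 7, 8, 9, 11, 12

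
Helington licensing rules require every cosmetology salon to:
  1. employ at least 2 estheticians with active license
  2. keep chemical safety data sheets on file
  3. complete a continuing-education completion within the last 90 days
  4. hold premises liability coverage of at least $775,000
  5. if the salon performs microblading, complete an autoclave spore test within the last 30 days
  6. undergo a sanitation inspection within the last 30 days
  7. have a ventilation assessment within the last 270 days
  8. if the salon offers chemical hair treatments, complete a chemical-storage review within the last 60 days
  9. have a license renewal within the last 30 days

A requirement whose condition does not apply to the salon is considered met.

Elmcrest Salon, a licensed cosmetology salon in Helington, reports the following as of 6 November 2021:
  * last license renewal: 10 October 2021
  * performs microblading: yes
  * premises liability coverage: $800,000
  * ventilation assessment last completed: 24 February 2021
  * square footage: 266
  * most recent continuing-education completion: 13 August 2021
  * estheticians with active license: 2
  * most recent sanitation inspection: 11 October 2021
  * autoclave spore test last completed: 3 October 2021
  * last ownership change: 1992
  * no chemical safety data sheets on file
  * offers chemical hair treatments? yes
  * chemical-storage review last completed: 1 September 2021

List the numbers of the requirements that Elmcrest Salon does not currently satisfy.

2, 5, 8

1. estheticians with active license 2 ≥ 2 → met
2. chemical safety data sheets absent → not met
3. continuing-education completion 85 days ago vs limit 90 → met
4. premises liability coverage $800,000 ≥ $775,000 → met
5. condition 'performs microblading' holds; autoclave spore test 34 days ago vs limit 30 → not met
6. sanitation inspection 26 days ago vs limit 30 → met
7. ventilation assessment 255 days ago vs limit 270 → met
8. condition 'offers chemical hair treatments' holds; chemical-storage review 66 days ago vs limit 60 → not met
9. license renewal 27 days ago vs limit 30 → met
Not met: 2, 5, 8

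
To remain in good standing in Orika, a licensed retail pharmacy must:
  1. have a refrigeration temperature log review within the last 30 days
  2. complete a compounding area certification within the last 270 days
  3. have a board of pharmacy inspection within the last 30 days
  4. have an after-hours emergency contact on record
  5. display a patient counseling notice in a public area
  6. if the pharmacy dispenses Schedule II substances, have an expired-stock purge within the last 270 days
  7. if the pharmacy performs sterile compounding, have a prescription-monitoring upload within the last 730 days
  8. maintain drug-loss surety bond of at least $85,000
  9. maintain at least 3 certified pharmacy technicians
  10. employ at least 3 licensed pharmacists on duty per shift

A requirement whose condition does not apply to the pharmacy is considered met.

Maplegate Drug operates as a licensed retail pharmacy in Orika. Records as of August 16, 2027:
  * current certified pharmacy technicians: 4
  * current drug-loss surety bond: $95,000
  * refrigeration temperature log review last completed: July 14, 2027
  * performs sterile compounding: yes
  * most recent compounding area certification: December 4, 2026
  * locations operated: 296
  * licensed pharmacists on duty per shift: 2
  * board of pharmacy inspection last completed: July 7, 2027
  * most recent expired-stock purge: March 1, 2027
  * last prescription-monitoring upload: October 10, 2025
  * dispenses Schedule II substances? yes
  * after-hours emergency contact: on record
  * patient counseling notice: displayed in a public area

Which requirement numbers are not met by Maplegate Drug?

1. refrigeration temperature log review 33 days ago vs limit 30 → not met
2. compounding area certification 255 days ago vs limit 270 → met
3. board of pharmacy inspection 40 days ago vs limit 30 → not met
4. after-hours emergency contact present → met
5. patient counseling notice present → met
6. condition 'dispenses Schedule II substances' holds; expired-stock purge 168 days ago vs limit 270 → met
7. condition 'performs sterile compounding' holds; prescription-monitoring upload 675 days ago vs limit 730 → met
8. drug-loss surety bond $95,000 ≥ $85,000 → met
9. certified pharmacy technicians 4 ≥ 3 → met
10. licensed pharmacists on duty per shift 2 < 3 → not met
Not met: 1, 3, 10

1, 3, 10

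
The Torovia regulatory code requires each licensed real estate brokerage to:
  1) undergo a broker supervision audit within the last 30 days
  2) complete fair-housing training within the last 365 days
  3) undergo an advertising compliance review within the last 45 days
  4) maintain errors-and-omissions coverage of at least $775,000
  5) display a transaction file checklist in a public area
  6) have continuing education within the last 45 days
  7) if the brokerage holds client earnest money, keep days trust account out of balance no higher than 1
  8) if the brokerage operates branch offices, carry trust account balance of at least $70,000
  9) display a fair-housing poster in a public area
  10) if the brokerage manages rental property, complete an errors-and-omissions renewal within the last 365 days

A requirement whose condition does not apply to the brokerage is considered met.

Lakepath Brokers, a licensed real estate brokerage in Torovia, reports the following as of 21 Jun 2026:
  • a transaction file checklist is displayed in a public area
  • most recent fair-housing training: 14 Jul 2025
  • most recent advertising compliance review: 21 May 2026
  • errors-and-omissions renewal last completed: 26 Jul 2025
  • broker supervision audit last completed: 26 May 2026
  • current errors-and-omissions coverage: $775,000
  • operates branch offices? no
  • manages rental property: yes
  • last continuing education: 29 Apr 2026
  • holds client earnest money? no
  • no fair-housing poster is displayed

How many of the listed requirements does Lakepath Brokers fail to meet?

2

1. broker supervision audit 26 days ago vs limit 30 → met
2. fair-housing training 342 days ago vs limit 365 → met
3. advertising compliance review 31 days ago vs limit 45 → met
4. errors-and-omissions coverage $775,000 ≥ $775,000 → met
5. transaction file checklist present → met
6. continuing education 53 days ago vs limit 45 → not met
7. condition 'holds client earnest money' does not hold → requirement n/a → met
8. condition 'operates branch offices' does not hold → requirement n/a → met
9. fair-housing poster absent → not met
10. condition 'manages rental property' holds; errors-and-omissions renewal 330 days ago vs limit 365 → met
Not met: 2 of 10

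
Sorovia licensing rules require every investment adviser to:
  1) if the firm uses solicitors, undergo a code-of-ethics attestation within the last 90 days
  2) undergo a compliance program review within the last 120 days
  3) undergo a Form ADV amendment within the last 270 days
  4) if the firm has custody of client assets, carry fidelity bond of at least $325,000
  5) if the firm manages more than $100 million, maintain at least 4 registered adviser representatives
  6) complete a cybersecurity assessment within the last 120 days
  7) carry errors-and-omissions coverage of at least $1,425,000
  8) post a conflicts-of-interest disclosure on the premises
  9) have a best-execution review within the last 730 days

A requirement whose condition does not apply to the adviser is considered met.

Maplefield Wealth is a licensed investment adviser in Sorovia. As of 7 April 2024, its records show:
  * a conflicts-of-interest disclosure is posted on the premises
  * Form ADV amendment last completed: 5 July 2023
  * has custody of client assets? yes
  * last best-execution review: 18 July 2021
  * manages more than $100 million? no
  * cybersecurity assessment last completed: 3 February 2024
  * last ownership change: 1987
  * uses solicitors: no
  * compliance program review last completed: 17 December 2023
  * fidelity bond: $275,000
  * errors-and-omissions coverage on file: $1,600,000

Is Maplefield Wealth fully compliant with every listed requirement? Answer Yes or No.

1. condition 'uses solicitors' does not hold → requirement n/a → met
2. compliance program review 112 days ago vs limit 120 → met
3. Form ADV amendment 277 days ago vs limit 270 → not met
4. condition 'has custody of client assets' holds; fidelity bond $275,000 < $325,000 → not met
5. condition 'manages more than $100 million' does not hold → requirement n/a → met
6. cybersecurity assessment 64 days ago vs limit 120 → met
7. errors-and-omissions coverage $1,600,000 ≥ $1,425,000 → met
8. conflicts-of-interest disclosure present → met
9. best-execution review 994 days ago vs limit 730 → not met
Not met: 3, 4, 9

No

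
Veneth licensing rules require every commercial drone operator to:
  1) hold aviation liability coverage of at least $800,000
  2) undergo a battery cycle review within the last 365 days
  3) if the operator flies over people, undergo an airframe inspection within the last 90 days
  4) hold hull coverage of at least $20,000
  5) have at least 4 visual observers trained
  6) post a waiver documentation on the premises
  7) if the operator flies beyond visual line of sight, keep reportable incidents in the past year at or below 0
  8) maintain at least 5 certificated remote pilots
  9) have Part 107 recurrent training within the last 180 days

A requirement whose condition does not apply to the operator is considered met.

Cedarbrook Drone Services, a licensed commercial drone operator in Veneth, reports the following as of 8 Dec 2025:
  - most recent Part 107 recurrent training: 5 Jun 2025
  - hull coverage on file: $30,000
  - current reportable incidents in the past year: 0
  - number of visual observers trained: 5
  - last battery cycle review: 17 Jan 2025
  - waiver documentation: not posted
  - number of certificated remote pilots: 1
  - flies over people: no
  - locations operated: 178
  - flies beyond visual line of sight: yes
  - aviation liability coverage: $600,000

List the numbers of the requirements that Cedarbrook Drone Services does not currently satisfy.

1, 6, 8, 9

1. aviation liability coverage $600,000 < $800,000 → not met
2. battery cycle review 325 days ago vs limit 365 → met
3. condition 'flies over people' does not hold → requirement n/a → met
4. hull coverage $30,000 ≥ $20,000 → met
5. visual observers trained 5 ≥ 4 → met
6. waiver documentation absent → not met
7. condition 'flies beyond visual line of sight' holds; reportable incidents in the past year 0 ≤ 0 → met
8. certificated remote pilots 1 < 5 → not met
9. Part 107 recurrent training 186 days ago vs limit 180 → not met
Not met: 1, 6, 8, 9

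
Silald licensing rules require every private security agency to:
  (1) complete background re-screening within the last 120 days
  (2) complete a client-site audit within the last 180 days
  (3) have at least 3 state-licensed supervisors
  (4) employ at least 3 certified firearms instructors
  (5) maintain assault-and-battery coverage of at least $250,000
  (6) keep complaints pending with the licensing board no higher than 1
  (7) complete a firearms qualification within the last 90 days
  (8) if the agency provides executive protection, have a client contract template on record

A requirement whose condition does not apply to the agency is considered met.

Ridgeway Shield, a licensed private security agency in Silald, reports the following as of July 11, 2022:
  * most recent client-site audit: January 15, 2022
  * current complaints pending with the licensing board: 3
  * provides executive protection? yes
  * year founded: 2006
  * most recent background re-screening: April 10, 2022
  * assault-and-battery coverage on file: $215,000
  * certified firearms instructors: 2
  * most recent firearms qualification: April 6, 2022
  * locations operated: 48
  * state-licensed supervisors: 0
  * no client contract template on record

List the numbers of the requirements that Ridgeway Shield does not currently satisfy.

3, 4, 5, 6, 7, 8

1. background re-screening 92 days ago vs limit 120 → met
2. client-site audit 177 days ago vs limit 180 → met
3. state-licensed supervisors 0 < 3 → not met
4. certified firearms instructors 2 < 3 → not met
5. assault-and-battery coverage $215,000 < $250,000 → not met
6. complaints pending with the licensing board 3 > 1 → not met
7. firearms qualification 96 days ago vs limit 90 → not met
8. condition 'provides executive protection' holds; client contract template absent → not met
Not met: 3, 4, 5, 6, 7, 8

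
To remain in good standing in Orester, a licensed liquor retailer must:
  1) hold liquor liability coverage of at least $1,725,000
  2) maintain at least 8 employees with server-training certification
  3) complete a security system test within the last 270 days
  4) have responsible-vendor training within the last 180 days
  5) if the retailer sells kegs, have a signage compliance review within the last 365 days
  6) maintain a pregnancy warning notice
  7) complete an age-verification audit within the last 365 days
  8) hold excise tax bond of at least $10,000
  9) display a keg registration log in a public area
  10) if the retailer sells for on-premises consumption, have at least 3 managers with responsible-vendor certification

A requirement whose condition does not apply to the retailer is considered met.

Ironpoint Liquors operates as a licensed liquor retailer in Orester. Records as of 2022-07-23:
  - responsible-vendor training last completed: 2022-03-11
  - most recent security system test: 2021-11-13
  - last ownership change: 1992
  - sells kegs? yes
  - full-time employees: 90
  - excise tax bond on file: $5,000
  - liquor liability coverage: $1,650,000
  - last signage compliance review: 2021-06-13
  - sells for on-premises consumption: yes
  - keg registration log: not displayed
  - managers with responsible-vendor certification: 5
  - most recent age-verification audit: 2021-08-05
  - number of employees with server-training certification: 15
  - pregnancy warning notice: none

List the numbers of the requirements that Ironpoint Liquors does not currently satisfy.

1. liquor liability coverage $1,650,000 < $1,725,000 → not met
2. employees with server-training certification 15 ≥ 8 → met
3. security system test 252 days ago vs limit 270 → met
4. responsible-vendor training 134 days ago vs limit 180 → met
5. condition 'sells kegs' holds; signage compliance review 405 days ago vs limit 365 → not met
6. pregnancy warning notice absent → not met
7. age-verification audit 352 days ago vs limit 365 → met
8. excise tax bond $5,000 < $10,000 → not met
9. keg registration log absent → not met
10. condition 'sells for on-premises consumption' holds; managers with responsible-vendor certification 5 ≥ 3 → met
Not met: 1, 5, 6, 8, 9

1, 5, 6, 8, 9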